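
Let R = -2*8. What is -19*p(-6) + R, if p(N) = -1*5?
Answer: 79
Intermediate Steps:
R = -16
p(N) = -5
-19*p(-6) + R = -19*(-5) - 16 = 95 - 16 = 79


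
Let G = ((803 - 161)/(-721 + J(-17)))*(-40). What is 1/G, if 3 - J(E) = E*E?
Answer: 1007/25680 ≈ 0.039213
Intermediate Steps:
J(E) = 3 - E² (J(E) = 3 - E*E = 3 - E²)
G = 25680/1007 (G = ((803 - 161)/(-721 + (3 - 1*(-17)²)))*(-40) = (642/(-721 + (3 - 1*289)))*(-40) = (642/(-721 + (3 - 289)))*(-40) = (642/(-721 - 286))*(-40) = (642/(-1007))*(-40) = (642*(-1/1007))*(-40) = -642/1007*(-40) = 25680/1007 ≈ 25.501)
1/G = 1/(25680/1007) = 1007/25680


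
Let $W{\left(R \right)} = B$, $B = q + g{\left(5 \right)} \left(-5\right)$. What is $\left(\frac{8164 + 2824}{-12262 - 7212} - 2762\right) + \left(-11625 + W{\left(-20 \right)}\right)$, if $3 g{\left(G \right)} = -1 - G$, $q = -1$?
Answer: $- \frac{140004080}{9737} \approx -14379.0$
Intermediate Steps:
$g{\left(G \right)} = - \frac{1}{3} - \frac{G}{3}$ ($g{\left(G \right)} = \frac{-1 - G}{3} = - \frac{1}{3} - \frac{G}{3}$)
$B = 9$ ($B = -1 + \left(- \frac{1}{3} - \frac{5}{3}\right) \left(-5\right) = -1 - -10 = -1 + 10 = 9$)
$W{\left(R \right)} = 9$
$\left(\frac{8164 + 2824}{-12262 - 7212} - 2762\right) + \left(-11625 + W{\left(-20 \right)}\right) = \left(\frac{8164 + 2824}{-12262 - 7212} - 2762\right) + \left(-11625 + 9\right) = \left(\frac{10988}{-19474} - 2762\right) - 11616 = \left(10988 \left(- \frac{1}{19474}\right) - 2762\right) - 11616 = \left(- \frac{5494}{9737} - 2762\right) - 11616 = - \frac{26899088}{9737} - 11616 = - \frac{140004080}{9737}$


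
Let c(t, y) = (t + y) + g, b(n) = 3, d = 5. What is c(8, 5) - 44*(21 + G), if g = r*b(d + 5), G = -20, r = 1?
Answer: -28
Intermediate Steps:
g = 3 (g = 1*3 = 3)
c(t, y) = 3 + t + y (c(t, y) = (t + y) + 3 = 3 + t + y)
c(8, 5) - 44*(21 + G) = (3 + 8 + 5) - 44*(21 - 20) = 16 - 44*1 = 16 - 44 = -28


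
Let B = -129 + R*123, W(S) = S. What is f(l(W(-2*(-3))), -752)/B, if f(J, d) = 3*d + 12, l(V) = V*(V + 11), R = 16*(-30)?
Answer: 68/1793 ≈ 0.037925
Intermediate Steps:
R = -480
l(V) = V*(11 + V)
f(J, d) = 12 + 3*d
B = -59169 (B = -129 - 480*123 = -129 - 59040 = -59169)
f(l(W(-2*(-3))), -752)/B = (12 + 3*(-752))/(-59169) = (12 - 2256)*(-1/59169) = -2244*(-1/59169) = 68/1793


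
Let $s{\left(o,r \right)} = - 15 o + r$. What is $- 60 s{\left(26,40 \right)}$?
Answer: $21000$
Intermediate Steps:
$s{\left(o,r \right)} = r - 15 o$
$- 60 s{\left(26,40 \right)} = - 60 \left(40 - 390\right) = \left(-60\right) \left(-350\right) = 21000$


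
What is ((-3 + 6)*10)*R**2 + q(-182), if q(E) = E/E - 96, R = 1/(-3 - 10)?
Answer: -16025/169 ≈ -94.823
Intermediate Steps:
R = -1/13 (R = 1/(-13) = -1/13 ≈ -0.076923)
q(E) = -95 (q(E) = 1 - 96 = -95)
((-3 + 6)*10)*R**2 + q(-182) = ((-3 + 6)*10)*(-1/13)**2 - 95 = (3*10)*(1/169) - 95 = 30*(1/169) - 95 = 30/169 - 95 = -16025/169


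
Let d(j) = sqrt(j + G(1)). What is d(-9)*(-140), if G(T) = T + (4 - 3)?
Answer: -140*I*sqrt(7) ≈ -370.41*I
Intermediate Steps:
G(T) = 1 + T (G(T) = T + 1 = 1 + T)
d(j) = sqrt(2 + j) (d(j) = sqrt(j + (1 + 1)) = sqrt(j + 2) = sqrt(2 + j))
d(-9)*(-140) = sqrt(2 - 9)*(-140) = sqrt(-7)*(-140) = (I*sqrt(7))*(-140) = -140*I*sqrt(7)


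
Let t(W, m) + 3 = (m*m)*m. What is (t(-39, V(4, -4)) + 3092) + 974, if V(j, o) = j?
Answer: 4127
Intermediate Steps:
t(W, m) = -3 + m**3 (t(W, m) = -3 + (m*m)*m = -3 + m**2*m = -3 + m**3)
(t(-39, V(4, -4)) + 3092) + 974 = ((-3 + 4**3) + 3092) + 974 = ((-3 + 64) + 3092) + 974 = (61 + 3092) + 974 = 3153 + 974 = 4127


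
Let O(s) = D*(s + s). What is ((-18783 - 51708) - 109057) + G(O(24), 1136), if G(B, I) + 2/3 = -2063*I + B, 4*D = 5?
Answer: -7569170/3 ≈ -2.5231e+6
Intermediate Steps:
D = 5/4 (D = (¼)*5 = 5/4 ≈ 1.2500)
O(s) = 5*s/2 (O(s) = 5*(s + s)/4 = 5*(2*s)/4 = 5*s/2)
G(B, I) = -⅔ + B - 2063*I (G(B, I) = -⅔ + (-2063*I + B) = -⅔ + (B - 2063*I) = -⅔ + B - 2063*I)
((-18783 - 51708) - 109057) + G(O(24), 1136) = ((-18783 - 51708) - 109057) + (-⅔ + (5/2)*24 - 2063*1136) = (-70491 - 109057) + (-⅔ + 60 - 2343568) = -179548 - 7030526/3 = -7569170/3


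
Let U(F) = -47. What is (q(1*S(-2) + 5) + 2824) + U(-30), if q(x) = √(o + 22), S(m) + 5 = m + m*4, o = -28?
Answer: 2777 + I*√6 ≈ 2777.0 + 2.4495*I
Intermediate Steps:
S(m) = -5 + 5*m (S(m) = -5 + (m + m*4) = -5 + (m + 4*m) = -5 + 5*m)
q(x) = I*√6 (q(x) = √(-28 + 22) = √(-6) = I*√6)
(q(1*S(-2) + 5) + 2824) + U(-30) = (I*√6 + 2824) - 47 = (2824 + I*√6) - 47 = 2777 + I*√6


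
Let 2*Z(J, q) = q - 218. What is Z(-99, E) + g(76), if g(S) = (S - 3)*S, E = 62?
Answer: 5470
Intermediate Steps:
g(S) = S*(-3 + S) (g(S) = (-3 + S)*S = S*(-3 + S))
Z(J, q) = -109 + q/2 (Z(J, q) = (q - 218)/2 = (-218 + q)/2 = -109 + q/2)
Z(-99, E) + g(76) = (-109 + (½)*62) + 76*(-3 + 76) = (-109 + 31) + 76*73 = -78 + 5548 = 5470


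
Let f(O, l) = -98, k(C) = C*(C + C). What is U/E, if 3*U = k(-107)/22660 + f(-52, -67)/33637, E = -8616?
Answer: -127999891/3283619721360 ≈ -3.8981e-5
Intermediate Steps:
k(C) = 2*C² (k(C) = C*(2*C) = 2*C²)
U = 127999891/381107210 (U = ((2*(-107)²)/22660 - 98/33637)/3 = ((2*11449)*(1/22660) - 98*1/33637)/3 = (22898*(1/22660) - 98/33637)/3 = (11449/11330 - 98/33637)/3 = (⅓)*(383999673/381107210) = 127999891/381107210 ≈ 0.33586)
U/E = (127999891/381107210)/(-8616) = (127999891/381107210)*(-1/8616) = -127999891/3283619721360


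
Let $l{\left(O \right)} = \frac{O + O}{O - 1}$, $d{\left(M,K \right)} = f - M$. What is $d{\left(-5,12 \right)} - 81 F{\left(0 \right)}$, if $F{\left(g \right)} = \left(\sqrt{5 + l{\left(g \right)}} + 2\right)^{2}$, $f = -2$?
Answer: $-726 - 324 \sqrt{5} \approx -1450.5$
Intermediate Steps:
$d{\left(M,K \right)} = -2 - M$
$l{\left(O \right)} = \frac{2 O}{-1 + O}$
$F{\left(g \right)} = \left(2 + \sqrt{5 + \frac{2 g}{-1 + g}}\right)^{2}$ ($F{\left(g \right)} = \left(\sqrt{5 + \frac{2 g}{-1 + g}} + 2\right)^{2} = \left(2 + \sqrt{5 + \frac{2 g}{-1 + g}}\right)^{2}$)
$d{\left(-5,12 \right)} - 81 F{\left(0 \right)} = \left(-2 - -5\right) - 81 \left(2 + \sqrt{\frac{-5 + 7 \cdot 0}{-1 + 0}}\right)^{2} = \left(-2 + 5\right) - 81 \left(2 + \sqrt{\frac{-5 + 0}{-1}}\right)^{2} = 3 - 81 \left(2 + \sqrt{\left(-1\right) \left(-5\right)}\right)^{2} = 3 - 81 \left(2 + \sqrt{5}\right)^{2}$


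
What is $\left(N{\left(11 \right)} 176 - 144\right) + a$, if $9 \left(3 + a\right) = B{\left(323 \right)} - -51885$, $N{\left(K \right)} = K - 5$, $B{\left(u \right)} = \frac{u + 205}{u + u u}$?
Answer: $\frac{523835630}{78489} \approx 6674.0$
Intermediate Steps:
$B{\left(u \right)} = \frac{205 + u}{u + u^{2}}$
$N{\left(K \right)} = -5 + K$
$a = \frac{452253662}{78489}$ ($a = -3 + \frac{\frac{205 + 323}{323 \left(1 + 323\right)} - -51885}{9} = -3 + \frac{\frac{1}{323} \cdot \frac{1}{324} \cdot 528 + 51885}{9} = -3 + \frac{\frac{44}{8721} + 51885}{9} = -3 + \frac{1}{9} \cdot \frac{452489129}{8721} = -3 + \frac{452489129}{78489} = \frac{452253662}{78489} \approx 5762.0$)
$\left(N{\left(11 \right)} 176 - 144\right) + a = \left(\left(-5 + 11\right) 176 - 144\right) + \frac{452253662}{78489} = \left(6 \cdot 176 - 144\right) + \frac{452253662}{78489} = \left(1056 - 144\right) + \frac{452253662}{78489} = 912 + \frac{452253662}{78489} = \frac{523835630}{78489}$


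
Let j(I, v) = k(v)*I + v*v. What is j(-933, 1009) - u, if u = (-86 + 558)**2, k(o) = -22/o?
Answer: 802475199/1009 ≈ 7.9532e+5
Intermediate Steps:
j(I, v) = v**2 - 22*I/v (j(I, v) = (-22/v)*I + v*v = -22*I/v + v**2 = v**2 - 22*I/v)
u = 222784 (u = 472**2 = 222784)
j(-933, 1009) - u = (1009**3 - 22*(-933))/1009 - 1*222784 = (1027243729 + 20526)/1009 - 222784 = (1/1009)*1027264255 - 222784 = 1027264255/1009 - 222784 = 802475199/1009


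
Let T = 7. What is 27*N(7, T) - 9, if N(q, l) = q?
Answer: 180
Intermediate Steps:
27*N(7, T) - 9 = 27*7 - 9 = 189 - 9 = 180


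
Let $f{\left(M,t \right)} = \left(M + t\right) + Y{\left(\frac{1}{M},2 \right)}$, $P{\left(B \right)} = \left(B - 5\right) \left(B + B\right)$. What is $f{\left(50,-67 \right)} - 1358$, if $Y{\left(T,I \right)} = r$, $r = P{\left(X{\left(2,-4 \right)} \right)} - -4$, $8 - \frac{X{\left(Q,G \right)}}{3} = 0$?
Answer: $-459$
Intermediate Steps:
$X{\left(Q,G \right)} = 24$ ($X{\left(Q,G \right)} = 24 - 0 = 24 + 0 = 24$)
$P{\left(B \right)} = 2 B \left(-5 + B\right)$ ($P{\left(B \right)} = \left(-5 + B\right) 2 B = 2 B \left(-5 + B\right)$)
$r = 916$ ($r = 2 \cdot 24 \left(-5 + 24\right) - -4 = 2 \cdot 24 \cdot 19 + 4 = 912 + 4 = 916$)
$Y{\left(T,I \right)} = 916$
$f{\left(M,t \right)} = 916 + M + t$ ($f{\left(M,t \right)} = \left(M + t\right) + 916 = 916 + M + t$)
$f{\left(50,-67 \right)} - 1358 = \left(916 + 50 - 67\right) - 1358 = 899 - 1358 = -459$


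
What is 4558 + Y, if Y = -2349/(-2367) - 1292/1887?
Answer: 133070677/29193 ≈ 4558.3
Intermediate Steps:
Y = 8983/29193 (Y = -2349*(-1/2367) - 1292*1/1887 = 261/263 - 76/111 = 8983/29193 ≈ 0.30771)
4558 + Y = 4558 + 8983/29193 = 133070677/29193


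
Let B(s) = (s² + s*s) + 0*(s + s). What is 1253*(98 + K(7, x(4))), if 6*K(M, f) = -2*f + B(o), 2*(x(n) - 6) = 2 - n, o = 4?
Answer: 382165/3 ≈ 1.2739e+5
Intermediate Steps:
x(n) = 7 - n/2 (x(n) = 6 + (2 - n)/2 = 6 + (1 - n/2) = 7 - n/2)
B(s) = 2*s² (B(s) = (s² + s²) + 0*(2*s) = 2*s² + 0 = 2*s²)
K(M, f) = 16/3 - f/3 (K(M, f) = (-2*f + 2*4²)/6 = (-2*f + 2*16)/6 = (-2*f + 32)/6 = (32 - 2*f)/6 = 16/3 - f/3)
1253*(98 + K(7, x(4))) = 1253*(98 + (16/3 - (7 - ½*4)/3)) = 1253*(98 + (16/3 - (7 - 2)/3)) = 1253*(98 + (16/3 - ⅓*5)) = 1253*(98 + (16/3 - 5/3)) = 1253*(98 + 11/3) = 1253*(305/3) = 382165/3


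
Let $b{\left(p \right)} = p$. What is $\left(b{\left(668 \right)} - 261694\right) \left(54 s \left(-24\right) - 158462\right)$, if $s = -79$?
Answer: $14637816028$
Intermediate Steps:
$\left(b{\left(668 \right)} - 261694\right) \left(54 s \left(-24\right) - 158462\right) = \left(668 - 261694\right) \left(54 \left(-79\right) \left(-24\right) - 158462\right) = - 261026 \left(\left(-4266\right) \left(-24\right) - 158462\right) = - 261026 \left(102384 - 158462\right) = \left(-261026\right) \left(-56078\right) = 14637816028$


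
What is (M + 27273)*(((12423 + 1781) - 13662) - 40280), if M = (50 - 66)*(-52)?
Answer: -1116836490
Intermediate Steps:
M = 832 (M = -16*(-52) = 832)
(M + 27273)*(((12423 + 1781) - 13662) - 40280) = (832 + 27273)*(((12423 + 1781) - 13662) - 40280) = 28105*((14204 - 13662) - 40280) = 28105*(542 - 40280) = 28105*(-39738) = -1116836490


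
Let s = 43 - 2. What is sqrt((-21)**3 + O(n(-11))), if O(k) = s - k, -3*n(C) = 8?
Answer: 2*I*sqrt(20739)/3 ≈ 96.007*I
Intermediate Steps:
s = 41
n(C) = -8/3 (n(C) = -1/3*8 = -8/3)
O(k) = 41 - k
sqrt((-21)**3 + O(n(-11))) = sqrt((-21)**3 + (41 - 1*(-8/3))) = sqrt(-9261 + (41 + 8/3)) = sqrt(-9261 + 131/3) = sqrt(-27652/3) = 2*I*sqrt(20739)/3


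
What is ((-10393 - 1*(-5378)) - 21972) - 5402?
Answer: -32389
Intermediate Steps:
((-10393 - 1*(-5378)) - 21972) - 5402 = ((-10393 + 5378) - 21972) - 5402 = (-5015 - 21972) - 5402 = -26987 - 5402 = -32389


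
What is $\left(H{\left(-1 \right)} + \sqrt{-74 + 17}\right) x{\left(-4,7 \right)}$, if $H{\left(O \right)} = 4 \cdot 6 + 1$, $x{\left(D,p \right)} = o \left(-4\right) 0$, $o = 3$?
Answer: $0$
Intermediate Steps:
$x{\left(D,p \right)} = 0$ ($x{\left(D,p \right)} = 3 \left(-4\right) 0 = \left(-12\right) 0 = 0$)
$H{\left(O \right)} = 25$ ($H{\left(O \right)} = 24 + 1 = 25$)
$\left(H{\left(-1 \right)} + \sqrt{-74 + 17}\right) x{\left(-4,7 \right)} = \left(25 + \sqrt{-74 + 17}\right) 0 = \left(25 + \sqrt{-57}\right) 0 = \left(25 + i \sqrt{57}\right) 0 = 0$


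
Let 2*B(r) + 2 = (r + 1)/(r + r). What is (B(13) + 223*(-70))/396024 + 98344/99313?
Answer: 17057932097/17940151216 ≈ 0.95082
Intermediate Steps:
B(r) = -1 + (1 + r)/(4*r) (B(r) = -1 + ((r + 1)/(r + r))/2 = -1 + ((1 + r)/((2*r)))/2 = -1 + ((1 + r)*(1/(2*r)))/2 = -1 + ((1 + r)/(2*r))/2 = -1 + (1 + r)/(4*r))
(B(13) + 223*(-70))/396024 + 98344/99313 = ((¼)*(1 - 3*13)/13 + 223*(-70))/396024 + 98344/99313 = ((¼)*(1/13)*(1 - 39) - 15610)*(1/396024) + 98344*(1/99313) = ((¼)*(1/13)*(-38) - 15610)*(1/396024) + 5176/5227 = (-19/26 - 15610)*(1/396024) + 5176/5227 = -405879/26*1/396024 + 5176/5227 = -135293/3432208 + 5176/5227 = 17057932097/17940151216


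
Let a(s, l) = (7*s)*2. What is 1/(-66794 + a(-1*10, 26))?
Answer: -1/66934 ≈ -1.4940e-5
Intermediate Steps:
a(s, l) = 14*s
1/(-66794 + a(-1*10, 26)) = 1/(-66794 + 14*(-1*10)) = 1/(-66794 + 14*(-10)) = 1/(-66794 - 140) = 1/(-66934) = -1/66934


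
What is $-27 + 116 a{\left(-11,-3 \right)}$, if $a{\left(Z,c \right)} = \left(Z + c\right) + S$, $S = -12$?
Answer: $-3043$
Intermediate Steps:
$a{\left(Z,c \right)} = -12 + Z + c$ ($a{\left(Z,c \right)} = \left(Z + c\right) - 12 = -12 + Z + c$)
$-27 + 116 a{\left(-11,-3 \right)} = -27 + 116 \left(-12 - 11 - 3\right) = -27 + 116 \left(-26\right) = -27 - 3016 = -3043$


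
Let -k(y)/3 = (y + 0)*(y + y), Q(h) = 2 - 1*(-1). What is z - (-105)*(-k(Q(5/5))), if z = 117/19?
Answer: 107847/19 ≈ 5676.2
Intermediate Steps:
Q(h) = 3 (Q(h) = 2 + 1 = 3)
k(y) = -6*y**2 (k(y) = -3*(y + 0)*(y + y) = -3*y*2*y = -6*y**2)
z = 117/19 (z = 117*(1/19) = 117/19 ≈ 6.1579)
z - (-105)*(-k(Q(5/5))) = 117/19 - (-105)*(-(-6)*3**2) = 117/19 - (-105)*(-(-6)*9) = 117/19 - (-105)*(-1*(-54)) = 117/19 - (-105)*54 = 117/19 - 21*(-270) = 117/19 + 5670 = 107847/19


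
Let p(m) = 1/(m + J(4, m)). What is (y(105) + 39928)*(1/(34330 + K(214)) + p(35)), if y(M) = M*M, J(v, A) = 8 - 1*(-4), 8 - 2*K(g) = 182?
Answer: 1747178370/1609421 ≈ 1085.6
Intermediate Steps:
K(g) = -87 (K(g) = 4 - ½*182 = 4 - 91 = -87)
J(v, A) = 12 (J(v, A) = 8 + 4 = 12)
p(m) = 1/(12 + m) (p(m) = 1/(m + 12) = 1/(12 + m))
y(M) = M²
(y(105) + 39928)*(1/(34330 + K(214)) + p(35)) = (105² + 39928)*(1/(34330 - 87) + 1/(12 + 35)) = (11025 + 39928)*(1/34243 + 1/47) = 50953*(1/34243 + 1/47) = 50953*(34290/1609421) = 1747178370/1609421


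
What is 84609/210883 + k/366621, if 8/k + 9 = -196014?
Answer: 6080522938389283/15155348948363889 ≈ 0.40121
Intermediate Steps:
k = -8/196023 (k = 8/(-9 - 196014) = 8/(-196023) = 8*(-1/196023) = -8/196023 ≈ -4.0812e-5)
84609/210883 + k/366621 = 84609/210883 - 8/196023/366621 = 84609*(1/210883) - 8/196023*1/366621 = 84609/210883 - 8/71866148283 = 6080522938389283/15155348948363889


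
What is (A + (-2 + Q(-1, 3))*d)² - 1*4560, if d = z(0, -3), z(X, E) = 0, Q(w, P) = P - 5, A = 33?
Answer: -3471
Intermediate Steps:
Q(w, P) = -5 + P
d = 0
(A + (-2 + Q(-1, 3))*d)² - 1*4560 = (33 + (-2 + (-5 + 3))*0)² - 1*4560 = (33 + (-2 - 2)*0)² - 4560 = (33 - 4*0)² - 4560 = (33 + 0)² - 4560 = 33² - 4560 = 1089 - 4560 = -3471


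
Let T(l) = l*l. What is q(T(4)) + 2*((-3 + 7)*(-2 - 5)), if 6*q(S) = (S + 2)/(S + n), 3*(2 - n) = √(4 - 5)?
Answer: -162866/2917 + 9*I/2917 ≈ -55.833 + 0.0030854*I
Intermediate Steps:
n = 2 - I/3 (n = 2 - √(4 - 5)/3 = 2 - I/3 ≈ 2.0 - 0.33333*I)
T(l) = l²
q(S) = (2 + S)/(6*(2 + S - I/3)) (q(S) = ((S + 2)/(S + (2 - I/3)))/6 = ((2 + S)/(2 + S - I/3))/6 = (2 + S)/(6*(2 + S - I/3)))
q(T(4)) + 2*((-3 + 7)*(-2 - 5)) = (2 + 4²)/(2*(6 - I + 3*4²)) + 2*((-3 + 7)*(-2 - 5)) = (2 + 16)/(2*(6 - I + 3*16)) + 2*(4*(-7)) = (½)*18/(6 - I + 48) + 2*(-28) = (½)*18/(54 - I) - 56 = (½)*((54 + I)/2917)*18 - 56 = (486/2917 + 9*I/2917) - 56 = -162866/2917 + 9*I/2917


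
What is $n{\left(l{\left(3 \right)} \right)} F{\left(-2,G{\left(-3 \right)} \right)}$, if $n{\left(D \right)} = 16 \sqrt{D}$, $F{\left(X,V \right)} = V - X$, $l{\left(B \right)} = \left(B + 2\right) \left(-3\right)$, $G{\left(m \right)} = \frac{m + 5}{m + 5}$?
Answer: $48 i \sqrt{15} \approx 185.9 i$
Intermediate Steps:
$G{\left(m \right)} = 1$ ($G{\left(m \right)} = \frac{5 + m}{5 + m} = 1$)
$l{\left(B \right)} = -6 - 3 B$ ($l{\left(B \right)} = \left(2 + B\right) \left(-3\right) = -6 - 3 B$)
$n{\left(l{\left(3 \right)} \right)} F{\left(-2,G{\left(-3 \right)} \right)} = 16 \sqrt{-6 - 9} \left(1 - -2\right) = 16 \sqrt{-6 - 9} \left(1 + 2\right) = 16 \sqrt{-15} \cdot 3 = 16 i \sqrt{15} \cdot 3 = 48 i \sqrt{15}$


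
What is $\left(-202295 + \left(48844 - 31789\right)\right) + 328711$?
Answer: $143471$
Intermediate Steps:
$\left(-202295 + \left(48844 - 31789\right)\right) + 328711 = \left(-202295 + 17055\right) + 328711 = -185240 + 328711 = 143471$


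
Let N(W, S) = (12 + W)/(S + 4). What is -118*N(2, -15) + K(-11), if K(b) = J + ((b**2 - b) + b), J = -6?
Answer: 2917/11 ≈ 265.18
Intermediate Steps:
N(W, S) = (12 + W)/(4 + S)
K(b) = -6 + b**2 (K(b) = -6 + ((b**2 - b) + b) = -6 + b**2)
-118*N(2, -15) + K(-11) = -118*(12 + 2)/(4 - 15) + (-6 + (-11)**2) = -118*14/(-11) + (-6 + 121) = -(-118)*14/11 + 115 = -118*(-14/11) + 115 = 1652/11 + 115 = 2917/11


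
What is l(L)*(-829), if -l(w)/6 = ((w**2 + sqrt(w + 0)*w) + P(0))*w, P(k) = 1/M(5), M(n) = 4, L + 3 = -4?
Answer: -3429573/2 + 243726*I*sqrt(7) ≈ -1.7148e+6 + 6.4484e+5*I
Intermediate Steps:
L = -7 (L = -3 - 4 = -7)
P(k) = 1/4
l(w) = -6*w*(1/4 + w**2 + w**(3/2)) (l(w) = -6*((w**2 + sqrt(w + 0)*w) + 1/4)*w = -6*((w**2 + sqrt(w)*w) + 1/4)*w = -6*((w**2 + w**(3/2)) + 1/4)*w = -6*(1/4 + w**2 + w**(3/2))*w = -6*w*(1/4 + w**2 + w**(3/2)))
l(L)*(-829) = (-6*(-7)**3 - 294*I*sqrt(7) - 3/2*(-7))*(-829) = (-6*(-343) - 294*I*sqrt(7) + 21/2)*(-829) = (2058 - 294*I*sqrt(7) + 21/2)*(-829) = (4137/2 - 294*I*sqrt(7))*(-829) = -3429573/2 + 243726*I*sqrt(7)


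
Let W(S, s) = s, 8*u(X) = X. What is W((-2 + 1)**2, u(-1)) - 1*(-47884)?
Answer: 383071/8 ≈ 47884.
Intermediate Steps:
u(X) = X/8
W((-2 + 1)**2, u(-1)) - 1*(-47884) = (1/8)*(-1) - 1*(-47884) = -1/8 + 47884 = 383071/8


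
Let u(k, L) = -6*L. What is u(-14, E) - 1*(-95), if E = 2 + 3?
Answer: 65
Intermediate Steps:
E = 5
u(-14, E) - 1*(-95) = -6*5 - 1*(-95) = -30 + 95 = 65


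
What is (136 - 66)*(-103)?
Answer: -7210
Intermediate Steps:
(136 - 66)*(-103) = 70*(-103) = -7210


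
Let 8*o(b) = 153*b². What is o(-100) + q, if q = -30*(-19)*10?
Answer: 196950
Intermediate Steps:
o(b) = 153*b²/8 (o(b) = (153*b²)/8 = 153*b²/8)
q = 5700 (q = 570*10 = 5700)
o(-100) + q = (153/8)*(-100)² + 5700 = (153/8)*10000 + 5700 = 191250 + 5700 = 196950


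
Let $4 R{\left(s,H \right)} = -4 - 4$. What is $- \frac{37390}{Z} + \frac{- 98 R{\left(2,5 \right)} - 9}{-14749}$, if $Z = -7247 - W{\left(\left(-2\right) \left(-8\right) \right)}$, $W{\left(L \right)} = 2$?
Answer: $\frac{550109547}{106915501} \approx 5.1453$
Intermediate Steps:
$Z = -7249$ ($Z = -7247 - 2 = -7249$)
$R{\left(s,H \right)} = -2$ ($R{\left(s,H \right)} = \frac{-4 - 4}{4} = \frac{1}{4} \left(-8\right) = -2$)
$- \frac{37390}{Z} + \frac{- 98 R{\left(2,5 \right)} - 9}{-14749} = - \frac{37390}{-7249} + \frac{\left(-98\right) \left(-2\right) - 9}{-14749} = \left(-37390\right) \left(- \frac{1}{7249}\right) + \left(196 - 9\right) \left(- \frac{1}{14749}\right) = \frac{37390}{7249} + 187 \left(- \frac{1}{14749}\right) = \frac{37390}{7249} - \frac{187}{14749} = \frac{550109547}{106915501}$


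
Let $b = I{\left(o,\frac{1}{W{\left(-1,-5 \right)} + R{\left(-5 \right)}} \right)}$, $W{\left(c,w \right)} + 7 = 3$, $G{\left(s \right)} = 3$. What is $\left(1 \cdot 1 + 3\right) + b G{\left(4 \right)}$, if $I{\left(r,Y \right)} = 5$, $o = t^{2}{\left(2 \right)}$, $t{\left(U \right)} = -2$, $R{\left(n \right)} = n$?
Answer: $19$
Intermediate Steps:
$W{\left(c,w \right)} = -4$ ($W{\left(c,w \right)} = -7 + 3 = -4$)
$o = 4$ ($o = \left(-2\right)^{2} = 4$)
$b = 5$
$\left(1 \cdot 1 + 3\right) + b G{\left(4 \right)} = \left(1 \cdot 1 + 3\right) + 5 \cdot 3 = \left(1 + 3\right) + 15 = 4 + 15 = 19$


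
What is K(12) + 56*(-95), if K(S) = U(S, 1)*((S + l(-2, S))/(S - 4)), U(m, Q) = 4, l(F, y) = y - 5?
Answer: -10621/2 ≈ -5310.5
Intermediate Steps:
l(F, y) = -5 + y
K(S) = 4*(-5 + 2*S)/(-4 + S) (K(S) = 4*((S + (-5 + S))/(S - 4)) = 4*((-5 + 2*S)/(-4 + S)) = 4*(-5 + 2*S)/(-4 + S))
K(12) + 56*(-95) = 4*(-5 + 2*12)/(-4 + 12) + 56*(-95) = 4*(-5 + 24)/8 - 5320 = 4*(1/8)*19 - 5320 = 19/2 - 5320 = -10621/2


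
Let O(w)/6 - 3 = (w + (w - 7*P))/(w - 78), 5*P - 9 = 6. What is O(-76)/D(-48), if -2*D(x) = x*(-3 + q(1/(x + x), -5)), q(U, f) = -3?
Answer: -635/3696 ≈ -0.17181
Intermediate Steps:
P = 3 (P = 9/5 + (⅕)*6 = 9/5 + 6/5 = 3)
O(w) = 18 + 6*(-21 + 2*w)/(-78 + w) (O(w) = 18 + 6*((w + (w - 7*3))/(w - 78)) = 18 + 6*((w + (w - 21))/(-78 + w)) = 18 + 6*((w + (-21 + w))/(-78 + w)) = 18 + 6*((-21 + 2*w)/(-78 + w)) = 18 + 6*(-21 + 2*w)/(-78 + w))
D(x) = 3*x (D(x) = -x*(-3 - 3)/2 = -x*(-6)/2 = -(-3)*x = 3*x)
O(-76)/D(-48) = (30*(-51 - 76)/(-78 - 76))/((3*(-48))) = (30*(-127)/(-154))/(-144) = (30*(-1/154)*(-127))*(-1/144) = (1905/77)*(-1/144) = -635/3696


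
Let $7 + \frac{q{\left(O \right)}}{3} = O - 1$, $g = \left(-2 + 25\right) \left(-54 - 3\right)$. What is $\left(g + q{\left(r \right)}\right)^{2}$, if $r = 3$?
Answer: $1758276$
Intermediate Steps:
$g = -1311$ ($g = 23 \left(-57\right) = -1311$)
$q{\left(O \right)} = -24 + 3 O$ ($q{\left(O \right)} = -21 + 3 \left(O - 1\right) = -21 + 3 \left(-1 + O\right) = -21 + \left(-3 + 3 O\right) = -24 + 3 O$)
$\left(g + q{\left(r \right)}\right)^{2} = \left(-1311 + \left(-24 + 3 \cdot 3\right)\right)^{2} = \left(-1311 + \left(-24 + 9\right)\right)^{2} = \left(-1311 - 15\right)^{2} = \left(-1326\right)^{2} = 1758276$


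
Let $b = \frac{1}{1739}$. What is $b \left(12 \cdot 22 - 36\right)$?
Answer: $\frac{228}{1739} \approx 0.13111$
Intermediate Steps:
$b = \frac{1}{1739} \approx 0.00057504$
$b \left(12 \cdot 22 - 36\right) = \frac{12 \cdot 22 - 36}{1739} = \frac{264 - 36}{1739} = \frac{1}{1739} \cdot 228 = \frac{228}{1739}$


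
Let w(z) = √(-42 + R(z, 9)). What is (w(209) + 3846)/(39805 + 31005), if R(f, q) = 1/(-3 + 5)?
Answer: 1923/35405 + I*√166/141620 ≈ 0.054314 + 9.0977e-5*I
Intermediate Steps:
R(f, q) = ½ (R(f, q) = 1/2 = ½)
w(z) = I*√166/2 (w(z) = √(-42 + ½) = √(-83/2) = I*√166/2)
(w(209) + 3846)/(39805 + 31005) = (I*√166/2 + 3846)/(39805 + 31005) = (3846 + I*√166/2)/70810 = (3846 + I*√166/2)*(1/70810) = 1923/35405 + I*√166/141620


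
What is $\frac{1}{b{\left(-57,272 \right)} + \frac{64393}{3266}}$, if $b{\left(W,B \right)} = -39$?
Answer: $- \frac{3266}{62981} \approx -0.051857$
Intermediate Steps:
$\frac{1}{b{\left(-57,272 \right)} + \frac{64393}{3266}} = \frac{1}{-39 + \frac{64393}{3266}} = \frac{1}{- \frac{62981}{3266}} = - \frac{3266}{62981}$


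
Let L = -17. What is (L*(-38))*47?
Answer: 30362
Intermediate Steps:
(L*(-38))*47 = -17*(-38)*47 = 646*47 = 30362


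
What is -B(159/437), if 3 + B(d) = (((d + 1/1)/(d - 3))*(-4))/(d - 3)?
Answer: 313945/82944 ≈ 3.7850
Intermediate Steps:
B(d) = -3 - 4*(1 + d)/(-3 + d)² (B(d) = -3 + (((d + 1/1)/(d - 3))*(-4))/(d - 3) = -3 + (((d + 1)/(-3 + d))*(-4))/(-3 + d) = -3 + (((1 + d)/(-3 + d))*(-4))/(-3 + d) = -3 + (-4*(1 + d)/(-3 + d))/(-3 + d) = -3 - 4*(1 + d)/(-3 + d)²)
-B(159/437) = -(-4 - 636/437 - 3*(-3 + 159/437)²)/(-3 + 159/437)² = -(-4 - 636/437 - 3*(-3 + 159*(1/437))²)/(-3 + 159*(1/437))² = -(-4 - 4*159/437 - 3*(-3 + 159/437)²)/(-3 + 159/437)² = -(-4 - 636/437 - 3*(-1152/437)²)/(-1152/437)² = -190969*(-4 - 636/437 - 3*1327104/190969)/1327104 = -190969*(-4 - 636/437 - 3981312/190969)/1327104 = -190969*(-5023120)/(1327104*190969) = -1*(-313945/82944) = 313945/82944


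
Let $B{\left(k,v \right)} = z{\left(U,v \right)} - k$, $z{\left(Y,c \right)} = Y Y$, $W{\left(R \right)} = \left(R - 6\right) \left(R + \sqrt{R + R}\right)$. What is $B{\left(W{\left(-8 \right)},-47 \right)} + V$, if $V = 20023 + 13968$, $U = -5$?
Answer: $33904 + 56 i \approx 33904.0 + 56.0 i$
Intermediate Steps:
$V = 33991$
$W{\left(R \right)} = \left(-6 + R\right) \left(R + \sqrt{2} \sqrt{R}\right)$ ($W{\left(R \right)} = \left(-6 + R\right) \left(R + \sqrt{2 R}\right) = \left(-6 + R\right) \left(R + \sqrt{2} \sqrt{R}\right)$)
$z{\left(Y,c \right)} = Y^{2}$
$B{\left(k,v \right)} = 25 - k$ ($B{\left(k,v \right)} = \left(-5\right)^{2} - k = 25 - k$)
$B{\left(W{\left(-8 \right)},-47 \right)} + V = \left(25 - \left(\left(-8\right)^{2} - -48 + \sqrt{2} \left(-8\right)^{\frac{3}{2}} - 6 \sqrt{2} \sqrt{-8}\right)\right) + 33991 = \left(25 - \left(64 + 48 + \sqrt{2} \left(- 16 i \sqrt{2}\right) - 6 \sqrt{2} \cdot 2 i \sqrt{2}\right)\right) + 33991 = \left(25 - \left(64 + 48 - 32 i - 24 i\right)\right) + 33991 = \left(25 - \left(112 - 56 i\right)\right) + 33991 = \left(-87 + 56 i\right) + 33991 = 33904 + 56 i$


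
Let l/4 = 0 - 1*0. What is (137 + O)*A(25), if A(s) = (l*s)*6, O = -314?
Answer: 0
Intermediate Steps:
l = 0 (l = 4*(0 - 1*0) = 4*(0 + 0) = 4*0 = 0)
A(s) = 0 (A(s) = (0*s)*6 = 0*6 = 0)
(137 + O)*A(25) = (137 - 314)*0 = -177*0 = 0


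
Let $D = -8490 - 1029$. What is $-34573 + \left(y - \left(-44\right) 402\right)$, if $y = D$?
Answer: $-26404$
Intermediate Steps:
$D = -9519$ ($D = -8490 - 1029 = -9519$)
$y = -9519$
$-34573 + \left(y - \left(-44\right) 402\right) = -34573 - \left(9519 - 17688\right) = -34573 - -8169 = -34573 + \left(-9519 + 17688\right) = -34573 + 8169 = -26404$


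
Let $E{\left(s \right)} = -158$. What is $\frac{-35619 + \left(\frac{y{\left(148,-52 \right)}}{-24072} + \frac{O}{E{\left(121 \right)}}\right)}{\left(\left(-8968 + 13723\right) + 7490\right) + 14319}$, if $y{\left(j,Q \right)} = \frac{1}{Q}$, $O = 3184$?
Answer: $- \frac{3524276469713}{2626854881664} \approx -1.3416$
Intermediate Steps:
$\frac{-35619 + \left(\frac{y{\left(148,-52 \right)}}{-24072} + \frac{O}{E{\left(121 \right)}}\right)}{\left(\left(-8968 + 13723\right) + 7490\right) + 14319} = \frac{-35619 + \left(\frac{1}{\left(-52\right) \left(-24072\right)} + \frac{3184}{-158}\right)}{\left(\left(-8968 + 13723\right) + 7490\right) + 14319} = \frac{-35619 + \left(\left(- \frac{1}{52}\right) \left(- \frac{1}{24072}\right) + 3184 \left(- \frac{1}{158}\right)\right)}{\left(4755 + 7490\right) + 14319} = \frac{-35619 + \left(\frac{1}{1251744} - \frac{1592}{79}\right)}{12245 + 14319} = \frac{-35619 - \frac{1992776369}{98887776}}{26564} = \left(- \frac{3524276469713}{98887776}\right) \frac{1}{26564} = - \frac{3524276469713}{2626854881664}$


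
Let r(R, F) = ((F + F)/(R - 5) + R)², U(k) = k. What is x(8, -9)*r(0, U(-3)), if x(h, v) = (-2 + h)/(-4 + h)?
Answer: 54/25 ≈ 2.1600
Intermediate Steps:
r(R, F) = (R + 2*F/(-5 + R))² (r(R, F) = ((2*F)/(-5 + R) + R)² = (2*F/(-5 + R) + R)² = (R + 2*F/(-5 + R))²)
x(h, v) = (-2 + h)/(-4 + h)
x(8, -9)*r(0, U(-3)) = ((-2 + 8)/(-4 + 8))*((0² - 5*0 + 2*(-3))²/(-5 + 0)²) = (6/4)*((0 + 0 - 6)²/(-5)²) = ((¼)*6)*((1/25)*(-6)²) = 3*((1/25)*36)/2 = (3/2)*(36/25) = 54/25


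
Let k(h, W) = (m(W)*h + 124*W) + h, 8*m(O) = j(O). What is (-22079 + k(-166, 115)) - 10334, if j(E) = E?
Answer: -82821/4 ≈ -20705.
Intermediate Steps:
m(O) = O/8
k(h, W) = h + 124*W + W*h/8 (k(h, W) = ((W/8)*h + 124*W) + h = (W*h/8 + 124*W) + h = (124*W + W*h/8) + h = h + 124*W + W*h/8)
(-22079 + k(-166, 115)) - 10334 = (-22079 + (-166 + 124*115 + (⅛)*115*(-166))) - 10334 = (-22079 + (-166 + 14260 - 9545/4)) - 10334 = (-22079 + 46831/4) - 10334 = -41485/4 - 10334 = -82821/4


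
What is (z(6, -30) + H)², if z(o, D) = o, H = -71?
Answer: 4225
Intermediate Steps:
(z(6, -30) + H)² = (6 - 71)² = (-65)² = 4225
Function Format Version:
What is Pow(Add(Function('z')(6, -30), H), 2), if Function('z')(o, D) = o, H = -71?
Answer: 4225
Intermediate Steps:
Pow(Add(Function('z')(6, -30), H), 2) = Pow(Add(6, -71), 2) = Pow(-65, 2) = 4225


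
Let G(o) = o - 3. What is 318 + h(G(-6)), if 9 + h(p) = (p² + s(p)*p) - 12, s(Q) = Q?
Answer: 459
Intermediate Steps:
G(o) = -3 + o
h(p) = -21 + 2*p² (h(p) = -9 + ((p² + p*p) - 12) = -9 + ((p² + p²) - 12) = -9 + (2*p² - 12) = -9 + (-12 + 2*p²) = -21 + 2*p²)
318 + h(G(-6)) = 318 + (-21 + 2*(-3 - 6)²) = 318 + (-21 + 2*(-9)²) = 318 + (-21 + 2*81) = 318 + (-21 + 162) = 318 + 141 = 459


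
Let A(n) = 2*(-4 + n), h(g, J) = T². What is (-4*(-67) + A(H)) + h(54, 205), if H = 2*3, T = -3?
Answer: 281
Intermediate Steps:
h(g, J) = 9 (h(g, J) = (-3)² = 9)
H = 6
A(n) = -8 + 2*n
(-4*(-67) + A(H)) + h(54, 205) = (-4*(-67) + (-8 + 2*6)) + 9 = (268 + (-8 + 12)) + 9 = (268 + 4) + 9 = 272 + 9 = 281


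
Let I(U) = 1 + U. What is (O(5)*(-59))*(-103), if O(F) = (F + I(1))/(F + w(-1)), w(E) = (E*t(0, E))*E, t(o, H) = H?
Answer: 42539/4 ≈ 10635.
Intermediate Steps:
w(E) = E**3 (w(E) = (E*E)*E = E**2*E = E**3)
O(F) = (2 + F)/(-1 + F) (O(F) = (F + (1 + 1))/(F + (-1)**3) = (F + 2)/(F - 1) = (2 + F)/(-1 + F))
(O(5)*(-59))*(-103) = (((2 + 5)/(-1 + 5))*(-59))*(-103) = ((7/4)*(-59))*(-103) = -413/4*(-103) = 42539/4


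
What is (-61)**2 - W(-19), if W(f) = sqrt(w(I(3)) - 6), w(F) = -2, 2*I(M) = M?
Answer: 3721 - 2*I*sqrt(2) ≈ 3721.0 - 2.8284*I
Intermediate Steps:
I(M) = M/2
W(f) = 2*I*sqrt(2) (W(f) = sqrt(-2 - 6) = sqrt(-8) = 2*I*sqrt(2))
(-61)**2 - W(-19) = (-61)**2 - 2*I*sqrt(2) = 3721 - 2*I*sqrt(2)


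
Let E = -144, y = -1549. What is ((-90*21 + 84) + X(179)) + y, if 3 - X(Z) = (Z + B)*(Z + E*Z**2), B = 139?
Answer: 1467161198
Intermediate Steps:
X(Z) = 3 - (139 + Z)*(Z - 144*Z**2) (X(Z) = 3 - (Z + 139)*(Z - 144*Z**2) = 3 - (139 + Z)*(Z - 144*Z**2))
((-90*21 + 84) + X(179)) + y = ((-90*21 + 84) + (3 - 139*179 + 144*179**3 + 20015*179**2)) - 1549 = ((-1890 + 84) + (3 - 24881 + 144*5735339 + 20015*32041)) - 1549 = (-1806 + (3 - 24881 + 825888816 + 641300615)) - 1549 = (-1806 + 1467164553) - 1549 = 1467162747 - 1549 = 1467161198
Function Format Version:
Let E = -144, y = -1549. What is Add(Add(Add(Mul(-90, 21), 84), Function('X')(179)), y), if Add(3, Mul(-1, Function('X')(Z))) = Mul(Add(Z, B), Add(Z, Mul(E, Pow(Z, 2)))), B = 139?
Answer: 1467161198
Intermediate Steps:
Function('X')(Z) = Add(3, Mul(-1, Add(139, Z), Add(Z, Mul(-144, Pow(Z, 2))))) (Function('X')(Z) = Add(3, Mul(-1, Mul(Add(Z, 139), Add(Z, Mul(-144, Pow(Z, 2)))))) = Add(3, Mul(-1, Mul(Add(139, Z), Add(Z, Mul(-144, Pow(Z, 2)))))) = Add(3, Mul(-1, Add(139, Z), Add(Z, Mul(-144, Pow(Z, 2))))))
Add(Add(Add(Mul(-90, 21), 84), Function('X')(179)), y) = Add(Add(Add(Mul(-90, 21), 84), Add(3, Mul(-139, 179), Mul(144, Pow(179, 3)), Mul(20015, Pow(179, 2)))), -1549) = Add(Add(Add(-1890, 84), Add(3, -24881, Mul(144, 5735339), Mul(20015, 32041))), -1549) = Add(Add(-1806, Add(3, -24881, 825888816, 641300615)), -1549) = Add(Add(-1806, 1467164553), -1549) = Add(1467162747, -1549) = 1467161198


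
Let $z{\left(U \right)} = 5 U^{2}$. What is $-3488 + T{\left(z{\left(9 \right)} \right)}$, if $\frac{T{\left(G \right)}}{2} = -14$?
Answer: $-3516$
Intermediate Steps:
$T{\left(G \right)} = -28$ ($T{\left(G \right)} = 2 \left(-14\right) = -28$)
$-3488 + T{\left(z{\left(9 \right)} \right)} = -3488 - 28 = -3516$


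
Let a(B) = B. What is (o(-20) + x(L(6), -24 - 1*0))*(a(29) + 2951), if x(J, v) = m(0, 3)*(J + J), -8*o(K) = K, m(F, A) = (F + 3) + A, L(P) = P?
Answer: 222010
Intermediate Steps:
m(F, A) = 3 + A + F (m(F, A) = (3 + F) + A = 3 + A + F)
o(K) = -K/8
x(J, v) = 12*J (x(J, v) = (3 + 3 + 0)*(J + J) = 6*(2*J) = 12*J)
(o(-20) + x(L(6), -24 - 1*0))*(a(29) + 2951) = (-⅛*(-20) + 12*6)*(29 + 2951) = (5/2 + 72)*2980 = (149/2)*2980 = 222010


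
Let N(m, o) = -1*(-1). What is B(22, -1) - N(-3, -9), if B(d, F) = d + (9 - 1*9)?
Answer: 21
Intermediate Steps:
B(d, F) = d (B(d, F) = d + (9 - 9) = d + 0 = d)
N(m, o) = 1
B(22, -1) - N(-3, -9) = 22 - 1*1 = 22 - 1 = 21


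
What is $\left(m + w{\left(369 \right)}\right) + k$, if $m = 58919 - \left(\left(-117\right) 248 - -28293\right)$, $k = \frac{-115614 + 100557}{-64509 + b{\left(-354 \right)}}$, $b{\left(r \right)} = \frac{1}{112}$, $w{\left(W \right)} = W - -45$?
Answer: $\frac{433906706776}{7225007} \approx 60056.0$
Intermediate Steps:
$w{\left(W \right)} = 45 + W$ ($w{\left(W \right)} = W + 45 = 45 + W$)
$b{\left(r \right)} = \frac{1}{112}$
$k = \frac{1686384}{7225007}$ ($k = \frac{-115614 + 100557}{-64509 + \frac{1}{112}} = - \frac{15057}{- \frac{7225007}{112}} = \left(-15057\right) \left(- \frac{112}{7225007}\right) = \frac{1686384}{7225007} \approx 0.23341$)
$m = 59642$ ($m = 58919 - \left(-29016 + 28293\right) = 58919 - -723 = 58919 + 723 = 59642$)
$\left(m + w{\left(369 \right)}\right) + k = \left(59642 + \left(45 + 369\right)\right) + \frac{1686384}{7225007} = \left(59642 + 414\right) + \frac{1686384}{7225007} = 60056 + \frac{1686384}{7225007} = \frac{433906706776}{7225007}$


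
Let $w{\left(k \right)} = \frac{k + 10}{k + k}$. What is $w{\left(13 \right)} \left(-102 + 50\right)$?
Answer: $-46$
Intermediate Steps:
$w{\left(k \right)} = \frac{10 + k}{2 k}$
$w{\left(13 \right)} \left(-102 + 50\right) = \frac{10 + 13}{2 \cdot 13} \left(-102 + 50\right) = \frac{1}{2} \cdot \frac{1}{13} \cdot 23 \left(-52\right) = \frac{23}{26} \left(-52\right) = -46$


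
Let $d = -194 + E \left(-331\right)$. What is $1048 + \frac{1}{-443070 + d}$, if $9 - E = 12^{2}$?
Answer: $\frac{417710791}{398579} \approx 1048.0$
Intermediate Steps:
$E = -135$ ($E = 9 - 12^{2} = 9 - 144 = -135$)
$d = 44491$ ($d = -194 - -44685 = -194 + 44685 = 44491$)
$1048 + \frac{1}{-443070 + d} = 1048 + \frac{1}{-443070 + 44491} = 1048 + \frac{1}{-398579} = 1048 - \frac{1}{398579} = \frac{417710791}{398579}$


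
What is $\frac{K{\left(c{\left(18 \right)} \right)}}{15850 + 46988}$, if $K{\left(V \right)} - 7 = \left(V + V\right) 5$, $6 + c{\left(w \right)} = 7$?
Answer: $\frac{17}{62838} \approx 0.00027054$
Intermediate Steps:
$c{\left(w \right)} = 1$ ($c{\left(w \right)} = -6 + 7 = 1$)
$K{\left(V \right)} = 7 + 10 V$ ($K{\left(V \right)} = 7 + \left(V + V\right) 5 = 7 + 2 V 5 = 7 + 10 V$)
$\frac{K{\left(c{\left(18 \right)} \right)}}{15850 + 46988} = \frac{7 + 10 \cdot 1}{15850 + 46988} = \frac{7 + 10}{62838} = 17 \cdot \frac{1}{62838} = \frac{17}{62838}$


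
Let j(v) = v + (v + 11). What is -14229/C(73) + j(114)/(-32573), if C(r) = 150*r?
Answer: -155366089/118891450 ≈ -1.3068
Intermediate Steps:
j(v) = 11 + 2*v (j(v) = v + (11 + v) = 11 + 2*v)
-14229/C(73) + j(114)/(-32573) = -14229/(150*73) + (11 + 2*114)/(-32573) = -14229/10950 + (11 + 228)*(-1/32573) = -14229*1/10950 + 239*(-1/32573) = -4743/3650 - 239/32573 = -155366089/118891450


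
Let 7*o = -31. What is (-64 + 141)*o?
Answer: -341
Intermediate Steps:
o = -31/7 (o = (1/7)*(-31) = -31/7 ≈ -4.4286)
(-64 + 141)*o = (-64 + 141)*(-31/7) = 77*(-31/7) = -341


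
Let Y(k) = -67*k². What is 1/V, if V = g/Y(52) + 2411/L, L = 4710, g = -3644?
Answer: 106662660/56744911 ≈ 1.8797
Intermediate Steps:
V = 56744911/106662660 (V = -3644/((-67*52²)) + 2411/4710 = -3644/((-67*2704)) + 2411*(1/4710) = -3644/(-181168) + 2411/4710 = -3644*(-1/181168) + 2411/4710 = 911/45292 + 2411/4710 = 56744911/106662660 ≈ 0.53200)
1/V = 1/(56744911/106662660) = 106662660/56744911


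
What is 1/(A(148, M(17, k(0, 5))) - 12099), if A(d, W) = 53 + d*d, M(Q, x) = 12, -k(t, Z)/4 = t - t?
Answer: 1/9858 ≈ 0.00010144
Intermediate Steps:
k(t, Z) = 0 (k(t, Z) = -4*(t - t) = -4*0 = 0)
A(d, W) = 53 + d**2
1/(A(148, M(17, k(0, 5))) - 12099) = 1/((53 + 148**2) - 12099) = 1/((53 + 21904) - 12099) = 1/(21957 - 12099) = 1/9858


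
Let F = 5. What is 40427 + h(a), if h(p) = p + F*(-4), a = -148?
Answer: 40259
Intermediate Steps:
h(p) = -20 + p (h(p) = p + 5*(-4) = p - 20 = -20 + p)
40427 + h(a) = 40427 + (-20 - 148) = 40427 - 168 = 40259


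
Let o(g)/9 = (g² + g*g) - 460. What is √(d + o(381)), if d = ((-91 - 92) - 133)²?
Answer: √2708614 ≈ 1645.8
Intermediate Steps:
d = 99856 (d = (-183 - 133)² = (-316)² = 99856)
o(g) = -4140 + 18*g² (o(g) = 9*((g² + g*g) - 460) = 9*((g² + g²) - 460) = 9*(2*g² - 460) = 9*(-460 + 2*g²) = -4140 + 18*g²)
√(d + o(381)) = √(99856 + (-4140 + 18*381²)) = √(99856 + (-4140 + 18*145161)) = √(99856 + (-4140 + 2612898)) = √(99856 + 2608758) = √2708614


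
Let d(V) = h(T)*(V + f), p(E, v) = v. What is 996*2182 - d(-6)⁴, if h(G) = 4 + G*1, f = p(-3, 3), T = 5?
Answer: 1641831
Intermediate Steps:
f = 3
h(G) = 4 + G
d(V) = 27 + 9*V (d(V) = (4 + 5)*(V + 3) = 9*(3 + V) = 27 + 9*V)
996*2182 - d(-6)⁴ = 996*2182 - (27 + 9*(-6))⁴ = 2173272 - (27 - 54)⁴ = 2173272 - 1*(-27)⁴ = 2173272 - 1*531441 = 2173272 - 531441 = 1641831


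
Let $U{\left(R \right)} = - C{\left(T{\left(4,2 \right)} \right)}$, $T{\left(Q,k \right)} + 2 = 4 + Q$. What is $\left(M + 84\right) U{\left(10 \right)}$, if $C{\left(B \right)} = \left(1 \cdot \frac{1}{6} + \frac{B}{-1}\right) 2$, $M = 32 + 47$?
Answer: $\frac{5705}{3} \approx 1901.7$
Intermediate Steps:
$M = 79$
$T{\left(Q,k \right)} = 2 + Q$ ($T{\left(Q,k \right)} = -2 + \left(4 + Q\right) = 2 + Q$)
$C{\left(B \right)} = \frac{1}{3} - 2 B$ ($C{\left(B \right)} = \left(1 \cdot \frac{1}{6} + B \left(-1\right)\right) 2 = \left(\frac{1}{6} - B\right) 2 = \frac{1}{3} - 2 B$)
$U{\left(R \right)} = \frac{35}{3}$ ($U{\left(R \right)} = - (\frac{1}{3} - 2 \left(2 + 4\right)) = - (\frac{1}{3} - 12) = \left(-1\right) \left(- \frac{35}{3}\right) = \frac{35}{3}$)
$\left(M + 84\right) U{\left(10 \right)} = \left(79 + 84\right) \frac{35}{3} = 163 \cdot \frac{35}{3} = \frac{5705}{3}$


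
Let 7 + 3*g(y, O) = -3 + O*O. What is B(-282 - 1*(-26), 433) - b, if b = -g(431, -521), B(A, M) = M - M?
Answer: 90477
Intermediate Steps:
g(y, O) = -10/3 + O²/3 (g(y, O) = -7/3 + (-3 + O*O)/3 = -7/3 + (-3 + O²)/3 = -7/3 + (-1 + O²/3) = -10/3 + O²/3)
B(A, M) = 0
b = -90477 (b = -(-10/3 + (⅓)*(-521)²) = -(-10/3 + (⅓)*271441) = -(-10/3 + 271441/3) = -1*90477 = -90477)
B(-282 - 1*(-26), 433) - b = 0 - 1*(-90477) = 0 + 90477 = 90477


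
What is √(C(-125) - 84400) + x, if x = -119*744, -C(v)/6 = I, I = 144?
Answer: -88536 + 292*I ≈ -88536.0 + 292.0*I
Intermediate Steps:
C(v) = -864 (C(v) = -6*144 = -864)
x = -88536
√(C(-125) - 84400) + x = √(-864 - 84400) - 88536 = √(-85264) - 88536 = 292*I - 88536 = -88536 + 292*I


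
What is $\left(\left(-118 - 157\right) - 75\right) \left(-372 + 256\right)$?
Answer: $40600$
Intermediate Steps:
$\left(\left(-118 - 157\right) - 75\right) \left(-372 + 256\right) = \left(-275 - 75\right) \left(-116\right) = \left(-350\right) \left(-116\right) = 40600$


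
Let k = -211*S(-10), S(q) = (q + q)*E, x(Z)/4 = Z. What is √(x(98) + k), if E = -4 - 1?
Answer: 2*I*√5177 ≈ 143.9*I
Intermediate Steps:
E = -5
x(Z) = 4*Z
S(q) = -10*q (S(q) = (q + q)*(-5) = (2*q)*(-5) = -10*q)
k = -21100 (k = -(-2110)*(-10) = -211*100 = -21100)
√(x(98) + k) = √(4*98 - 21100) = √(392 - 21100) = √(-20708) = 2*I*√5177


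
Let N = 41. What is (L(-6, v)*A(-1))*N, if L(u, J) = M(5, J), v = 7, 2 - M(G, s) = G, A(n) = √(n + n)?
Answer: -123*I*√2 ≈ -173.95*I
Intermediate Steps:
A(n) = √2*√n (A(n) = √(2*n) = √2*√n)
M(G, s) = 2 - G
L(u, J) = -3 (L(u, J) = 2 - 1*5 = 2 - 5 = -3)
(L(-6, v)*A(-1))*N = -3*√2*√(-1)*41 = -3*√2*I*41 = -3*I*√2*41 = -123*I*√2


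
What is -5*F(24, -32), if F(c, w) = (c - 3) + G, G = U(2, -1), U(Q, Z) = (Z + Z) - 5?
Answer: -70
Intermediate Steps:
U(Q, Z) = -5 + 2*Z (U(Q, Z) = 2*Z - 5 = -5 + 2*Z)
G = -7 (G = -5 + 2*(-1) = -5 - 2 = -7)
F(c, w) = -10 + c (F(c, w) = (c - 3) - 7 = (-3 + c) - 7 = -10 + c)
-5*F(24, -32) = -5*(-10 + 24) = -5*14 = -70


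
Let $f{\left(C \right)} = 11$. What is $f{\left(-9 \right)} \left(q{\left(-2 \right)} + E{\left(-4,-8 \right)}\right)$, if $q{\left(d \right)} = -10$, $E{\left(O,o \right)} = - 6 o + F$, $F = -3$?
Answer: $385$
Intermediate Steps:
$E{\left(O,o \right)} = -3 - 6 o$ ($E{\left(O,o \right)} = - 6 o - 3 = -3 - 6 o$)
$f{\left(-9 \right)} \left(q{\left(-2 \right)} + E{\left(-4,-8 \right)}\right) = 11 \left(-10 - -45\right) = 11 \left(-10 + \left(-3 + 48\right)\right) = 11 \left(-10 + 45\right) = 11 \cdot 35 = 385$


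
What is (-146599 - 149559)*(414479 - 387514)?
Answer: -7985900470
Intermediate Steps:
(-146599 - 149559)*(414479 - 387514) = -296158*26965 = -7985900470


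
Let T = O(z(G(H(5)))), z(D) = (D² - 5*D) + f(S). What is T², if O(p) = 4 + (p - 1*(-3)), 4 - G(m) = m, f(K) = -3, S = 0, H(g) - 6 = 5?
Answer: 7744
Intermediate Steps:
H(g) = 11 (H(g) = 6 + 5 = 11)
G(m) = 4 - m
z(D) = -3 + D² - 5*D (z(D) = (D² - 5*D) - 3 = -3 + D² - 5*D)
O(p) = 7 + p (O(p) = 4 + (p + 3) = 4 + (3 + p) = 7 + p)
T = 88 (T = 7 + (-3 + (4 - 1*11)² - 5*(4 - 1*11)) = 7 + (-3 + (4 - 11)² - 5*(4 - 11)) = 7 + (-3 + (-7)² - 5*(-7)) = 7 + (-3 + 49 + 35) = 7 + 81 = 88)
T² = 88² = 7744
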